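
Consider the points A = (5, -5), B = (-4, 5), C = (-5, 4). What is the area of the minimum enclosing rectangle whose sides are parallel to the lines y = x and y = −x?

In coordinates u = x + y, v = x − y the rectangle is axis-aligned; the map (x,y)→(u,v) scales areas by 2.
u-values: 0, 1, -1; range = 1 − (-1) = 2.
v-values: 10, -9, -9; range = 10 − (-9) = 19.
Area = (2 × 19) / 2 = 19.

19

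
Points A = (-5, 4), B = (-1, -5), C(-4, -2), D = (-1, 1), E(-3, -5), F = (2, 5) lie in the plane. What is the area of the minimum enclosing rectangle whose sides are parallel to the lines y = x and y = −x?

97.5

In coordinates u = x + y, v = x − y the rectangle is axis-aligned; the map (x,y)→(u,v) scales areas by 2.
u-values: -1, -6, -6, 0, -8, 7; range = 7 − (-8) = 15.
v-values: -9, 4, -2, -2, 2, -3; range = 4 − (-9) = 13.
Area = (15 × 13) / 2 = 97.5.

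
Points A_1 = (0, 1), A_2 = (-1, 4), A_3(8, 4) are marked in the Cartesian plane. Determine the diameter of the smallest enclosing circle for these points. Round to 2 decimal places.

Side lengths²: A_1A_2² = 10, A_1A_3² = 73, A_2A_3² = 81.
Since A_2A_3² = 81 < 73 + 10 = 83, the triangle is acute, so the smallest enclosing circle is the circumcircle.
Circumcentre = (3.5, 23/6), r² = 365/18.
Diameter = 2r = 2√(365/18) ≈ 9.01.

9.01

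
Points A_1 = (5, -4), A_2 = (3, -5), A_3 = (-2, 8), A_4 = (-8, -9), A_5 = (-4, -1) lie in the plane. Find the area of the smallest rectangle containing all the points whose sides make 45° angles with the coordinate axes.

In coordinates u = x + y, v = x − y the rectangle is axis-aligned; the map (x,y)→(u,v) scales areas by 2.
u-values: 1, -2, 6, -17, -5; range = 6 − (-17) = 23.
v-values: 9, 8, -10, 1, -3; range = 9 − (-10) = 19.
Area = (23 × 19) / 2 = 218.5.

218.5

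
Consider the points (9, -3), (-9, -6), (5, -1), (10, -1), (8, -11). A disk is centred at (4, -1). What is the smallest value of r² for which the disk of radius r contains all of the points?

The required radius is the distance from (4, -1) to the farthest point.
Squared distances: 29, 194, 1, 36, 116.
Maximum is 194, attained at (-9, -6).

194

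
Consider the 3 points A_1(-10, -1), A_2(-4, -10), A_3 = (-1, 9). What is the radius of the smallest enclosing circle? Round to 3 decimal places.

Side lengths²: A_1A_2² = 117, A_1A_3² = 181, A_2A_3² = 370.
Since A_2A_3² = 370 ≥ 181 + 117 = 298, the angle opposite A_2A_3 is not acute, so the smallest enclosing circle has A_2A_3 as diameter.
Centre = midpoint of A_2A_3 = (-2.5, -0.5), r² = 370/4 = 92.5.
r = √(92.5) ≈ 9.618.

9.618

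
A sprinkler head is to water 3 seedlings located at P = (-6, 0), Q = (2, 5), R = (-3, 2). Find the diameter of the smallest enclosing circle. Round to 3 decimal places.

Side lengths²: PQ² = 89, PR² = 13, QR² = 34.
Since PQ² = 89 ≥ 34 + 13 = 47, the angle opposite PQ is not acute, so the smallest enclosing circle has PQ as diameter.
Centre = midpoint of PQ = (-2, 2.5), r² = 89/4 = 22.25.
Diameter = 2r = 2√(22.25) ≈ 9.434.

9.434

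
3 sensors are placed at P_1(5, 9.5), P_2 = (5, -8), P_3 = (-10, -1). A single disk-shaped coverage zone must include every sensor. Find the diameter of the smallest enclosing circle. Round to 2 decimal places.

Side lengths²: P_1P_2² = 306.25, P_1P_3² = 335.25, P_2P_3² = 274.
Since P_1P_3² = 335.25 < 306.25 + 274 = 580.25, the triangle is acute, so the smallest enclosing circle is the circumcircle.
Circumcentre = (-0.05, 0.75), r² = 102.065.
Diameter = 2r = 2√(102.065) ≈ 20.21.

20.21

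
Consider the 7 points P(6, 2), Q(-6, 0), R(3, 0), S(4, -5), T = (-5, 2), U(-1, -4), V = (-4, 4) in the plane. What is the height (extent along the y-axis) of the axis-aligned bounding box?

max y = 4, min y = -5, so height = 9.

9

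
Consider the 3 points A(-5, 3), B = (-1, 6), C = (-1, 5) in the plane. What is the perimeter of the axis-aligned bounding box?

Width = max x − min x = -1 − (-5) = 4.
Height = max y − min y = 6 − 3 = 3.
Perimeter = 2(4 + 3) = 14.

14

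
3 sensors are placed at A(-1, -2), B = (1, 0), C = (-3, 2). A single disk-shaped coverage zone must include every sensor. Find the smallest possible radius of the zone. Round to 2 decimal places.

Side lengths²: AB² = 8, AC² = 20, BC² = 20.
Since BC² = 20 < 20 + 8 = 28, the triangle is acute, so the smallest enclosing circle is the circumcircle.
Circumcentre = (-4/3, 1/3), r² = 50/9.
r = √(50/9) ≈ 2.36.

2.36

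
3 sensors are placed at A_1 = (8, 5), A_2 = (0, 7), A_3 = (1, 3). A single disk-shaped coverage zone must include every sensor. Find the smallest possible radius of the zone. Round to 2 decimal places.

4.13

Side lengths²: A_1A_2² = 68, A_1A_3² = 53, A_2A_3² = 17.
Since A_1A_2² = 68 < 53 + 17 = 70, the triangle is acute, so the smallest enclosing circle is the circumcircle.
Circumcentre = (119/30, 88/15), r² = 15317/900.
r = √(15317/900) ≈ 4.13.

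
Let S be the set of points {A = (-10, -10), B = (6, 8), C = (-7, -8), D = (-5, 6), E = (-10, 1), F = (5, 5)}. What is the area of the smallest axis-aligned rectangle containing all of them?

288

x ranges over [-10, 6], width 16.
y ranges over [-10, 8], height 18.
Area = 16 × 18 = 288.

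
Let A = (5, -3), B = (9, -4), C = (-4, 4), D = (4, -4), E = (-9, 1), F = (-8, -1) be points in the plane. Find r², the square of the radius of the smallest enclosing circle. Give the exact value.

87.25

By Welzl's lemma the MEC is supported by two points (diametrically opposite) or three points (on a circumcircle).
The farthest pair is B–E with squared distance 349. The circle on this segment as diameter has centre (0, -1.5) and r² = 349/4 = 87.25.
Check A: distance² to centre = 27.25 ≤ 87.25, so it lies inside.
All remaining points lie in this disk, and no smaller disk contains both endpoints, so this is the minimum enclosing circle.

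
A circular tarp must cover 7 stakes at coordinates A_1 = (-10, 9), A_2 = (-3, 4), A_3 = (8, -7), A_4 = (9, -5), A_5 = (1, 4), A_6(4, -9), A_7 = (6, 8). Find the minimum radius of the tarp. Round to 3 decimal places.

The farthest pair is A_1–A_3 with squared distance 580. The circle on this segment as diameter has centre (-1, 1) and r² = 580/4 = 145.
Check A_2: distance² to centre = 13 ≤ 145, so it lies inside.
All remaining points lie in this disk, and no smaller disk contains both endpoints, so this is the minimum enclosing circle.
r = √145 ≈ 12.042.

12.042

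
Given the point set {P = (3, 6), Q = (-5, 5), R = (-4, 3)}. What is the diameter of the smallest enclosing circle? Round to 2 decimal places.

8.06

Side lengths²: PQ² = 65, PR² = 58, QR² = 5.
Since PQ² = 65 ≥ 58 + 5 = 63, the angle opposite PQ is not acute, so the smallest enclosing circle has PQ as diameter.
Centre = midpoint of PQ = (-1, 5.5), r² = 65/4 = 16.25.
Diameter = 2r = 2√(16.25) ≈ 8.06.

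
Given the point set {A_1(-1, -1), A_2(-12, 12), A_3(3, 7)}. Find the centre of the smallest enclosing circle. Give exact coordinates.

Side lengths²: A_1A_2² = 290, A_1A_3² = 80, A_2A_3² = 250.
Since A_1A_2² = 290 < 250 + 80 = 330, the triangle is acute, so the smallest enclosing circle is the circumcircle.
Circumcentre = (-39/7, 44/7), r² = 3625/49.
Centre = (-39/7, 44/7).

(-39/7, 44/7)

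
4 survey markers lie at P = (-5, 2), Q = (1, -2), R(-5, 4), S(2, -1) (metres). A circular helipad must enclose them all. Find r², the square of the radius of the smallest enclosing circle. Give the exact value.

18.5

The farthest pair is R–S with squared distance 74. The circle on this segment as diameter has centre (-1.5, 1.5) and r² = 74/4 = 18.5.
Check P: distance² to centre = 12.5 ≤ 18.5, so it lies inside.
All remaining points lie in this disk, and no smaller disk contains both endpoints, so this is the minimum enclosing circle.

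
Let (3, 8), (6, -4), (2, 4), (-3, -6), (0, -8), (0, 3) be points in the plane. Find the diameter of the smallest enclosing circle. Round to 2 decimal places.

By Welzl's lemma the MEC is supported by two points (diametrically opposite) or three points (on a circumcircle).
The farthest pair is (3, 8)–(0, -8) with squared distance 265. The circle on this segment as diameter has centre (1.5, 0) and r² = 265/4 = 66.25.
Check (6, -4): distance² to centre = 36.25 ≤ 66.25, so it lies inside.
All remaining points lie in this disk, and no smaller disk contains both endpoints, so this is the minimum enclosing circle.
Diameter = 2r = 2√(66.25) ≈ 16.28.

16.28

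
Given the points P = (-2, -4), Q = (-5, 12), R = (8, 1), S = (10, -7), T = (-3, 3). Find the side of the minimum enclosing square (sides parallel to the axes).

19

The bounding box has width 15 and height 19.
An axis-aligned square enclosing the set must have side ≥ max(width, height).
So the minimum side is max(15, 19) = 19.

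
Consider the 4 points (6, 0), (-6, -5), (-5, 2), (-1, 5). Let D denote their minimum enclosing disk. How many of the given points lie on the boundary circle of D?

A smallest enclosing disk is always determined by at most three of the input points on its boundary.
The minimum enclosing circle is determined by three boundary points: (6, 0), (-6, -5), (-1, 5).
Their circumcentre is (-15/38, -59/38) with r² = 31265/722.
The farthest remaining point (-5, 2) is at distance² 24425/722 ≤ 31265/722.
The points at distance exactly r from the centre are (6, 0), (-6, -5), (-1, 5) — 3 points.

3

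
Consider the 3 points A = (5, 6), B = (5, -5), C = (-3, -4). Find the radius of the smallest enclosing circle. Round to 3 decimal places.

6.453

Side lengths²: AB² = 121, AC² = 164, BC² = 65.
Since AC² = 164 < 121 + 65 = 186, the triangle is acute, so the smallest enclosing circle is the circumcircle.
Circumcentre = (1.625, 0.5), r² = 41.640625.
r = √(41.640625) ≈ 6.453.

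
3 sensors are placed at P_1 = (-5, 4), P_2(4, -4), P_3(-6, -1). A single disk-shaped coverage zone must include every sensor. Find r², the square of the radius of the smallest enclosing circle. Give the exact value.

Side lengths²: P_1P_2² = 145, P_1P_3² = 26, P_2P_3² = 109.
Since P_1P_2² = 145 ≥ 109 + 26 = 135, the angle opposite P_1P_2 is not acute, so the smallest enclosing circle has P_1P_2 as diameter.
Centre = midpoint of P_1P_2 = (-0.5, 0), r² = 145/4 = 36.25.

36.25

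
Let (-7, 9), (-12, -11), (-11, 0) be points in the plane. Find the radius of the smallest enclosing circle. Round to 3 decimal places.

10.308

Call the three points A, B, C in the order given.
Side lengths²: AB² = 425, AC² = 97, BC² = 122.
Since AB² = 425 ≥ 122 + 97 = 219, the angle opposite AB is not acute, so the smallest enclosing circle has AB as diameter.
Centre = midpoint of AB = (-9.5, -1), r² = 425/4 = 106.25.
r = √(106.25) ≈ 10.308.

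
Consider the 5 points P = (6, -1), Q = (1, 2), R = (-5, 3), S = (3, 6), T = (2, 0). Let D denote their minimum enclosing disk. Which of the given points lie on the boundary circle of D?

P, R

A smallest enclosing disk is always determined by at most three of the input points on its boundary.
The farthest pair is P–R with squared distance 137. The circle on this segment as diameter has centre (0.5, 1) and r² = 137/4 = 34.25.
Check Q: distance² to centre = 1.25 ≤ 34.25, so it lies inside.
All remaining points lie in this disk, and no smaller disk contains both endpoints, so this is the minimum enclosing circle.
The points at distance exactly r from the centre are P, R — 2 points.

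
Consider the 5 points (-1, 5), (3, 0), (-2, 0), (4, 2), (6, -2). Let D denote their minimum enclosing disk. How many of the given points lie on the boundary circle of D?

2

A smallest enclosing disk is always determined by at most three of the input points on its boundary.
The farthest pair is (-1, 5)–(6, -2) with squared distance 98. The circle on this segment as diameter has centre (2.5, 1.5) and r² = 98/4 = 24.5.
Check (3, 0): distance² to centre = 2.5 ≤ 24.5, so it lies inside.
All remaining points lie in this disk, and no smaller disk contains both endpoints, so this is the minimum enclosing circle.
The points at distance exactly r from the centre are (-1, 5), (6, -2) — 2 points.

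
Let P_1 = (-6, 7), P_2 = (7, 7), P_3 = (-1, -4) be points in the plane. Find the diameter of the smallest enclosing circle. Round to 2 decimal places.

14.94

Side lengths²: P_1P_2² = 169, P_1P_3² = 146, P_2P_3² = 185.
Since P_2P_3² = 185 < 169 + 146 = 315, the triangle is acute, so the smallest enclosing circle is the circumcircle.
Circumcentre = (0.5, 73/22), r² = 13505/242.
Diameter = 2r = 2√(13505/242) ≈ 14.94.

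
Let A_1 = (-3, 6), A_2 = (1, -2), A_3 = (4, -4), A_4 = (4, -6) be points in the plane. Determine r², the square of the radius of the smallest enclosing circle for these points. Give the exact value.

48.25

A smallest enclosing disk is always determined by at most three of the input points on its boundary.
The farthest pair is A_1–A_4 with squared distance 193. The circle on this segment as diameter has centre (0.5, 0) and r² = 193/4 = 48.25.
Check A_2: distance² to centre = 4.25 ≤ 48.25, so it lies inside.
All remaining points lie in this disk, and no smaller disk contains both endpoints, so this is the minimum enclosing circle.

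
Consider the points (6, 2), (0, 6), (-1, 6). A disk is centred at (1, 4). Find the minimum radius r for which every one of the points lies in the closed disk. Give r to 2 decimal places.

The required radius is the distance from (1, 4) to the farthest point.
Squared distances: 29, 5, 8.
Maximum is 29, attained at (6, 2).
r = √29 ≈ 5.39.

5.39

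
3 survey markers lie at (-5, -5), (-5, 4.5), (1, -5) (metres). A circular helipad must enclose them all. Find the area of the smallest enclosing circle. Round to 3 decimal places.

99.157

Call the three points A, B, C in the order given.
Side lengths²: AB² = 90.25, AC² = 36, BC² = 126.25.
Since BC² = 126.25 ≥ 90.25 + 36 = 126.25, the angle opposite BC is not acute, so the smallest enclosing circle has BC as diameter.
Centre = midpoint of BC = (-2, -0.25), r² = 126.25/4 = 31.5625.
Area = π·r² = π·31.5625 ≈ 99.157.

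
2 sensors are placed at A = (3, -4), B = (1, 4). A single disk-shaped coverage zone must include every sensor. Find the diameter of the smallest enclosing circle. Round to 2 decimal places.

8.25

The smallest circle enclosing two points has them as diameter endpoints.
Centre = midpoint = (2, 0); r² = |AB|²/4 = 68/4 = 17.
Diameter = 2r = 2√17 ≈ 8.25.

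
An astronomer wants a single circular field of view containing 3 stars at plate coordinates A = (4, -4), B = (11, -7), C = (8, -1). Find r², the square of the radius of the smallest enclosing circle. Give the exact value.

3625/242

Side lengths²: AB² = 58, AC² = 25, BC² = 45.
Since AB² = 58 < 45 + 25 = 70, the triangle is acute, so the smallest enclosing circle is the circumcircle.
Circumcentre = (171/22, -107/22), r² = 3625/242.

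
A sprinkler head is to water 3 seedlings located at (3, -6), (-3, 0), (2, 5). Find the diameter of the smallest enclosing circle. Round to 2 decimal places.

Call the three points A, B, C in the order given.
Side lengths²: AB² = 72, AC² = 122, BC² = 50.
Since AC² = 122 ≥ 72 + 50 = 122, the angle opposite AC is not acute, so the smallest enclosing circle has AC as diameter.
Centre = midpoint of AC = (2.5, -0.5), r² = 122/4 = 30.5.
Diameter = 2r = 2√(30.5) ≈ 11.05.

11.05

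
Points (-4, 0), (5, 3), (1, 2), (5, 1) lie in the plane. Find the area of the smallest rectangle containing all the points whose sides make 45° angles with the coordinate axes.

48

In coordinates u = x + y, v = x − y the rectangle is axis-aligned; the map (x,y)→(u,v) scales areas by 2.
u-values: -4, 8, 3, 6; range = 8 − (-4) = 12.
v-values: -4, 2, -1, 4; range = 4 − (-4) = 8.
Area = (12 × 8) / 2 = 48.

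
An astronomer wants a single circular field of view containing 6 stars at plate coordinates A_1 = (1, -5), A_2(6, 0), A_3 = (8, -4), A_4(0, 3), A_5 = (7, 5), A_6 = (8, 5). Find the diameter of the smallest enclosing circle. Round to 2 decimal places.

The farthest pair is A_1–A_6 with squared distance 149. The circle on this segment as diameter has centre (4.5, 0) and r² = 149/4 = 37.25.
Check A_2: distance² to centre = 2.25 ≤ 37.25, so it lies inside.
All remaining points lie in this disk, and no smaller disk contains both endpoints, so this is the minimum enclosing circle.
Diameter = 2r = 2√(37.25) ≈ 12.21.

12.21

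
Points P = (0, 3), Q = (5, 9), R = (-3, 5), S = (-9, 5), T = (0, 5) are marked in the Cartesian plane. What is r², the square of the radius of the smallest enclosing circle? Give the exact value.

The farthest pair is Q–S with squared distance 212. The circle on this segment as diameter has centre (-2, 7) and r² = 212/4 = 53.
Check P: distance² to centre = 20 ≤ 53, so it lies inside.
All remaining points lie in this disk, and no smaller disk contains both endpoints, so this is the minimum enclosing circle.

53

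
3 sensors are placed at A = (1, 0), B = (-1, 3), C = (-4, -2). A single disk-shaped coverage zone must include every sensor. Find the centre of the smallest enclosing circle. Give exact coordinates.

(-75/38, 7/38)

Side lengths²: AB² = 13, AC² = 29, BC² = 34.
Since BC² = 34 < 29 + 13 = 42, the triangle is acute, so the smallest enclosing circle is the circumcircle.
Circumcentre = (-75/38, 7/38), r² = 6409/722.
Centre = (-75/38, 7/38).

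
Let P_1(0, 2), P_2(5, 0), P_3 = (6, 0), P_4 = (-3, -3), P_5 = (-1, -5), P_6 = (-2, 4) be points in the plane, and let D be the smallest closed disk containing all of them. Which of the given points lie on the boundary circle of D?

P_3, P_5, P_6

The minimum enclosing circle of a finite set is fixed by two of the points (as a diameter) or three (as a circumcircle).
The minimum enclosing circle is determined by three boundary points: P_3, P_5, P_6.
Their circumcentre is (15/17, -4/17) with r² = 7585/289.
The farthest remaining point P_4 is at distance² 6565/289 ≤ 7585/289.
The points at distance exactly r from the centre are P_3, P_5, P_6 — 3 points.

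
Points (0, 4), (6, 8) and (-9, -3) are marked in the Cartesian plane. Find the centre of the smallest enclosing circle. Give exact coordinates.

(-1.5, 2.5)

Call the three points A, B, C in the order given.
Side lengths²: AB² = 52, AC² = 130, BC² = 346.
Since BC² = 346 ≥ 130 + 52 = 182, the angle opposite BC is not acute, so the smallest enclosing circle has BC as diameter.
Centre = midpoint of BC = (-1.5, 2.5), r² = 346/4 = 86.5.
Centre = (-1.5, 2.5).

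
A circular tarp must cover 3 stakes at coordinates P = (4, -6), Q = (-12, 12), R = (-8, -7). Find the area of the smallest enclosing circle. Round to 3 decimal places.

Side lengths²: PQ² = 580, PR² = 145, QR² = 377.
Since PQ² = 580 ≥ 377 + 145 = 522, the angle opposite PQ is not acute, so the smallest enclosing circle has PQ as diameter.
Centre = midpoint of PQ = (-4, 3), r² = 580/4 = 145.
Area = π·r² = π·145 ≈ 455.531.

455.531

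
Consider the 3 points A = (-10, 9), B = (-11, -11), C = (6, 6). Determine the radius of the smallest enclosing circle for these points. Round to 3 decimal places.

Side lengths²: AB² = 401, AC² = 265, BC² = 578.
Since BC² = 578 < 401 + 265 = 666, the triangle is acute, so the smallest enclosing circle is the circumcircle.
Circumcentre = (-139/38, -51/38), r² = 106265/722.
r = √(106265/722) ≈ 12.132.

12.132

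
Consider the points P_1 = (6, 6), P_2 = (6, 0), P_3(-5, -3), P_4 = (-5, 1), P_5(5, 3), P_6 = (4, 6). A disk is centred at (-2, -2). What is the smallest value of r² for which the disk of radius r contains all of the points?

128

The required radius is the distance from (-2, -2) to the farthest point.
Squared distances: 128, 68, 10, 18, 74, 100.
Maximum is 128, attained at P_1.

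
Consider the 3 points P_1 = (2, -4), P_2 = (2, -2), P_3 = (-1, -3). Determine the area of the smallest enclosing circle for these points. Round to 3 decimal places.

8.727

Side lengths²: P_1P_2² = 4, P_1P_3² = 10, P_2P_3² = 10.
Since P_2P_3² = 10 < 10 + 4 = 14, the triangle is acute, so the smallest enclosing circle is the circumcircle.
Circumcentre = (2/3, -3), r² = 25/9.
Area = π·r² = π·25/9 ≈ 8.727.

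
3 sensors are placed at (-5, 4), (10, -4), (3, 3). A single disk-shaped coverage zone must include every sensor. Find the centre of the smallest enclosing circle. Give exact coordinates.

(2.5, 0)

Call the three points A, B, C in the order given.
Side lengths²: AB² = 289, AC² = 65, BC² = 98.
Since AB² = 289 ≥ 98 + 65 = 163, the angle opposite AB is not acute, so the smallest enclosing circle has AB as diameter.
Centre = midpoint of AB = (2.5, 0), r² = 289/4 = 72.25.
Centre = (2.5, 0).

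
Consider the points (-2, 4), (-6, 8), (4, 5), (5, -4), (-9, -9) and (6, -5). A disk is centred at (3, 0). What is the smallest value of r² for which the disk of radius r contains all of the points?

225

The required radius is the distance from (3, 0) to the farthest point.
Squared distances: 41, 145, 26, 20, 225, 34.
Maximum is 225, attained at (-9, -9).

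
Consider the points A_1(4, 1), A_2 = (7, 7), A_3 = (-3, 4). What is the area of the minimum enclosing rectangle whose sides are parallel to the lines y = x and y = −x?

65

In coordinates u = x + y, v = x − y the rectangle is axis-aligned; the map (x,y)→(u,v) scales areas by 2.
u-values: 5, 14, 1; range = 14 − 1 = 13.
v-values: 3, 0, -7; range = 3 − (-7) = 10.
Area = (13 × 10) / 2 = 65.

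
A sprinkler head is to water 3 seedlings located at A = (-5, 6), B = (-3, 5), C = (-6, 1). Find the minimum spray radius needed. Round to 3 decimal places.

Side lengths²: AB² = 5, AC² = 26, BC² = 25.
Since AC² = 26 < 25 + 5 = 30, the triangle is acute, so the smallest enclosing circle is the circumcircle.
Circumcentre = (-111/22, 75/22), r² = 1625/242.
r = √(1625/242) ≈ 2.591.

2.591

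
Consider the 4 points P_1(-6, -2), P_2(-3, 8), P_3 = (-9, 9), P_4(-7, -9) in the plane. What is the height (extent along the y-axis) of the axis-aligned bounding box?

18

max y = 9, min y = -9, so height = 18.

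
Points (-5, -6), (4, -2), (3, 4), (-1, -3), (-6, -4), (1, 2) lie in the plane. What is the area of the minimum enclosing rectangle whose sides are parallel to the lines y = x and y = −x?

72

In coordinates u = x + y, v = x − y the rectangle is axis-aligned; the map (x,y)→(u,v) scales areas by 2.
u-values: -11, 2, 7, -4, -10, 3; range = 7 − (-11) = 18.
v-values: 1, 6, -1, 2, -2, -1; range = 6 − (-2) = 8.
Area = (18 × 8) / 2 = 72.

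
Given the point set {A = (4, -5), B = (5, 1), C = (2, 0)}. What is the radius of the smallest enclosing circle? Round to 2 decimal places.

Side lengths²: AB² = 37, AC² = 29, BC² = 10.
Since AB² = 37 < 29 + 10 = 39, the triangle is acute, so the smallest enclosing circle is the circumcircle.
Circumcentre = (147/34, -67/34), r² = 5365/578.
r = √(5365/578) ≈ 3.05.

3.05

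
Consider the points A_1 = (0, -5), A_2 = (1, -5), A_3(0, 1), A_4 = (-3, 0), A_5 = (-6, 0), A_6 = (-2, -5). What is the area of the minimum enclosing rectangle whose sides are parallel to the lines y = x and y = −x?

48

In coordinates u = x + y, v = x − y the rectangle is axis-aligned; the map (x,y)→(u,v) scales areas by 2.
u-values: -5, -4, 1, -3, -6, -7; range = 1 − (-7) = 8.
v-values: 5, 6, -1, -3, -6, 3; range = 6 − (-6) = 12.
Area = (8 × 12) / 2 = 48.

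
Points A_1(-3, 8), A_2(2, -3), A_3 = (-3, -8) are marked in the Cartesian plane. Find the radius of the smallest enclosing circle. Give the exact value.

8

Side lengths²: A_1A_2² = 146, A_1A_3² = 256, A_2A_3² = 50.
Since A_1A_3² = 256 ≥ 146 + 50 = 196, the angle opposite A_1A_3 is not acute, so the smallest enclosing circle has A_1A_3 as diameter.
Centre = midpoint of A_1A_3 = (-3, 0), r² = 256/4 = 64.
r = √64 = 8.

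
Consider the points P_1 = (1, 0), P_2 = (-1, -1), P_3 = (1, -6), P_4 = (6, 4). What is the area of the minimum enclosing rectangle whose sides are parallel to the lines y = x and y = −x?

In coordinates u = x + y, v = x − y the rectangle is axis-aligned; the map (x,y)→(u,v) scales areas by 2.
u-values: 1, -2, -5, 10; range = 10 − (-5) = 15.
v-values: 1, 0, 7, 2; range = 7 − 0 = 7.
Area = (15 × 7) / 2 = 52.5.

52.5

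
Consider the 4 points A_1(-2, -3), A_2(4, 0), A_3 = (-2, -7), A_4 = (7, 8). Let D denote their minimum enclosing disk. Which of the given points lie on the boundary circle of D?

By Welzl's lemma the MEC is supported by two points (diametrically opposite) or three points (on a circumcircle).
The farthest pair is A_3–A_4 with squared distance 306. The circle on this segment as diameter has centre (2.5, 0.5) and r² = 306/4 = 76.5.
Check A_1: distance² to centre = 32.5 ≤ 76.5, so it lies inside.
All remaining points lie in this disk, and no smaller disk contains both endpoints, so this is the minimum enclosing circle.
The points at distance exactly r from the centre are A_3, A_4 — 2 points.

A_3, A_4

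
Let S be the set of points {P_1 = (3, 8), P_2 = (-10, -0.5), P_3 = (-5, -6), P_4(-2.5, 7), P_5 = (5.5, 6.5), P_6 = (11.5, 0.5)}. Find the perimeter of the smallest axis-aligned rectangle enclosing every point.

Width = max x − min x = 11.5 − (-10) = 21.5.
Height = max y − min y = 8 − (-6) = 14.
Perimeter = 2(21.5 + 14) = 71.

71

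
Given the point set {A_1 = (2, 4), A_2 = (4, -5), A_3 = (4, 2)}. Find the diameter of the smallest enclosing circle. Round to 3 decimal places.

Side lengths²: A_1A_2² = 85, A_1A_3² = 8, A_2A_3² = 49.
Since A_1A_2² = 85 ≥ 49 + 8 = 57, the angle opposite A_1A_2 is not acute, so the smallest enclosing circle has A_1A_2 as diameter.
Centre = midpoint of A_1A_2 = (3, -0.5), r² = 85/4 = 21.25.
Diameter = 2r = 2√(21.25) ≈ 9.220.

9.220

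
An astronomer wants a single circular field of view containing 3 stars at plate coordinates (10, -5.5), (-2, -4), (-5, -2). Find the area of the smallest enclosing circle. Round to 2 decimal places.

186.34

Call the three points A, B, C in the order given.
Side lengths²: AB² = 146.25, AC² = 237.25, BC² = 13.
Since AC² = 237.25 ≥ 146.25 + 13 = 159.25, the angle opposite AC is not acute, so the smallest enclosing circle has AC as diameter.
Centre = midpoint of AC = (2.5, -3.75), r² = 237.25/4 = 59.3125.
Area = π·r² = π·59.3125 ≈ 186.34.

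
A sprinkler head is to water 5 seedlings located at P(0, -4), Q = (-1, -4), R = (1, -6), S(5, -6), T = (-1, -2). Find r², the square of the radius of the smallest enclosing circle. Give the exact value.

The farthest pair is S–T with squared distance 52. The circle on this segment as diameter has centre (2, -4) and r² = 52/4 = 13.
Check P: distance² to centre = 4 ≤ 13, so it lies inside.
All remaining points lie in this disk, and no smaller disk contains both endpoints, so this is the minimum enclosing circle.

13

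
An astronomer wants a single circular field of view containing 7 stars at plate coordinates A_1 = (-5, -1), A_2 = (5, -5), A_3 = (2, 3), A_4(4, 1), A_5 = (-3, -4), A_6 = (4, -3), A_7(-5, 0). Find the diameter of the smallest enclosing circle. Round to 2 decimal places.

A smallest enclosing disk is always determined by at most three of the input points on its boundary.
The minimum enclosing circle is determined by three boundary points: A_2, A_3, A_7.
Their circumcentre is (3/26, -59/26) with r² = 10585/338.
The farthest remaining point A_1 is at distance² 9389/338 ≤ 10585/338.
Diameter = 2r = 2√(10585/338) ≈ 11.19.

11.19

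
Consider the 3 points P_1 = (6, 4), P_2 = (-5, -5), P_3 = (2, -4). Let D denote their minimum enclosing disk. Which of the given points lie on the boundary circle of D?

P_1, P_2

Side lengths²: P_1P_2² = 202, P_1P_3² = 80, P_2P_3² = 50.
Since P_1P_2² = 202 ≥ 80 + 50 = 130, the angle opposite P_1P_2 is not acute, so the smallest enclosing circle has P_1P_2 as diameter.
Centre = midpoint of P_1P_2 = (0.5, -0.5), r² = 202/4 = 50.5.
The points at distance exactly r from the centre are P_1, P_2 — 2 points.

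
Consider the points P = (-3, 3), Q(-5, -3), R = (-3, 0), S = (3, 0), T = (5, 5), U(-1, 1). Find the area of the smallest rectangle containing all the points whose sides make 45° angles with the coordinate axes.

81

In coordinates u = x + y, v = x − y the rectangle is axis-aligned; the map (x,y)→(u,v) scales areas by 2.
u-values: 0, -8, -3, 3, 10, 0; range = 10 − (-8) = 18.
v-values: -6, -2, -3, 3, 0, -2; range = 3 − (-6) = 9.
Area = (18 × 9) / 2 = 81.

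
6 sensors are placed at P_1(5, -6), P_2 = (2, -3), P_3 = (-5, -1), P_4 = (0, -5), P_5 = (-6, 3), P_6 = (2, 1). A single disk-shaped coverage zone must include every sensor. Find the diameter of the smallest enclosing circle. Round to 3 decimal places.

14.213

The minimum enclosing circle of a finite set is fixed by two of the points (as a diameter) or three (as a circumcircle).
The farthest pair is P_1–P_5 with squared distance 202. The circle on this segment as diameter has centre (-0.5, -1.5) and r² = 202/4 = 50.5.
Check P_2: distance² to centre = 8.5 ≤ 50.5, so it lies inside.
All remaining points lie in this disk, and no smaller disk contains both endpoints, so this is the minimum enclosing circle.
Diameter = 2r = 2√(50.5) ≈ 14.213.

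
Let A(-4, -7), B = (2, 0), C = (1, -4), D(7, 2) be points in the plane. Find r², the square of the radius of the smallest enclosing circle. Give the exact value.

50.5

The farthest pair is A–D with squared distance 202. The circle on this segment as diameter has centre (1.5, -2.5) and r² = 202/4 = 50.5.
Check B: distance² to centre = 6.5 ≤ 50.5, so it lies inside.
All remaining points lie in this disk, and no smaller disk contains both endpoints, so this is the minimum enclosing circle.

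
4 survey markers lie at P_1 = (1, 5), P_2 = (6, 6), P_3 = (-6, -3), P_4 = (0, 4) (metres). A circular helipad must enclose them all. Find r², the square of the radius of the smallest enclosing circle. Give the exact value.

The farthest pair is P_2–P_3 with squared distance 225. The circle on this segment as diameter has centre (0, 1.5) and r² = 225/4 = 56.25.
Check P_1: distance² to centre = 13.25 ≤ 56.25, so it lies inside.
All remaining points lie in this disk, and no smaller disk contains both endpoints, so this is the minimum enclosing circle.

56.25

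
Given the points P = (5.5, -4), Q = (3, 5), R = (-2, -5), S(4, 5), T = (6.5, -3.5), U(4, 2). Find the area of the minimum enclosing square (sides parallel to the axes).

100

The bounding box has width 8.5 and height 10.
An axis-aligned square enclosing the set must have side ≥ max(width, height).
So the minimum side is max(8.5, 10) = 10.
Area = 10² = 100.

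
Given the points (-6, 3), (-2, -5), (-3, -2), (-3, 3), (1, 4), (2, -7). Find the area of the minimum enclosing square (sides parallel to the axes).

The bounding box has width 8 and height 11.
An axis-aligned square enclosing the set must have side ≥ max(width, height).
So the minimum side is max(8, 11) = 11.
Area = 11² = 121.

121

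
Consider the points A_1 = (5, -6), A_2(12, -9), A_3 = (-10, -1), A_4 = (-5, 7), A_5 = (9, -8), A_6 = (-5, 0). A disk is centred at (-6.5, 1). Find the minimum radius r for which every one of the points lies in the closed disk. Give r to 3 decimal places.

21.030

The required radius is the distance from (-6.5, 1) to the farthest point.
Squared distances: 181.25, 442.25, 16.25, 38.25, 321.25, 3.25.
Maximum is 442.25, attained at A_2.
r = √(442.25) ≈ 21.030.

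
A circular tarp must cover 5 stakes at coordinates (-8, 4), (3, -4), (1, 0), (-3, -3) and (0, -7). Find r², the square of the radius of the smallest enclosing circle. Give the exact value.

34225/722

A smallest enclosing disk is always determined by at most three of the input points on its boundary.
The minimum enclosing circle is determined by three boundary points: (-8, 4), (3, -4), (0, -7).
Their circumcentre is (-119/38, -33/38) with r² = 34225/722.
The farthest remaining point (1, 0) is at distance² 12869/722 ≤ 34225/722.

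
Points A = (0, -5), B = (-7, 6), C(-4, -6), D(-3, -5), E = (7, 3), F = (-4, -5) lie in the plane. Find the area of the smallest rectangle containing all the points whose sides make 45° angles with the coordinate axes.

180

In coordinates u = x + y, v = x − y the rectangle is axis-aligned; the map (x,y)→(u,v) scales areas by 2.
u-values: -5, -1, -10, -8, 10, -9; range = 10 − (-10) = 20.
v-values: 5, -13, 2, 2, 4, 1; range = 5 − (-13) = 18.
Area = (20 × 18) / 2 = 180.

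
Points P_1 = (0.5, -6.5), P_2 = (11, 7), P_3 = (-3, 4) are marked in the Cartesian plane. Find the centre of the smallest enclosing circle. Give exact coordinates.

Side lengths²: P_1P_2² = 292.5, P_1P_3² = 122.5, P_2P_3² = 205.
Since P_1P_2² = 292.5 < 205 + 122.5 = 327.5, the triangle is acute, so the smallest enclosing circle is the circumcircle.
Circumcentre = (5, 5/6), r² = 2665/36.
Centre = (5, 5/6).

(5, 5/6)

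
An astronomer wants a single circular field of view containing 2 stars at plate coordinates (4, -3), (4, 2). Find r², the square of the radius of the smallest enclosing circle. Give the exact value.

The smallest circle enclosing two points has them as diameter endpoints.
Centre = midpoint = (4, -0.5); r² = |(4, -3)−(4, 2)|²/4 = 25/4 = 6.25.

6.25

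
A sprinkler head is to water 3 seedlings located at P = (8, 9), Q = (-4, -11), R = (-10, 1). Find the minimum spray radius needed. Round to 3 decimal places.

Side lengths²: PQ² = 544, PR² = 388, QR² = 180.
Since PQ² = 544 < 388 + 180 = 568, the triangle is acute, so the smallest enclosing circle is the circumcircle.
Circumcentre = (17/11, -8/11), r² = 16490/121.
r = √(16490/121) ≈ 11.674.

11.674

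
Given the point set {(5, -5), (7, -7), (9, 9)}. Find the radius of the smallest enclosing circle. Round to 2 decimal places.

Call the three points A, B, C in the order given.
Side lengths²: AB² = 8, AC² = 212, BC² = 260.
Since BC² = 260 ≥ 212 + 8 = 220, the angle opposite BC is not acute, so the smallest enclosing circle has BC as diameter.
Centre = midpoint of BC = (8, 1), r² = 260/4 = 65.
r = √65 ≈ 8.06.

8.06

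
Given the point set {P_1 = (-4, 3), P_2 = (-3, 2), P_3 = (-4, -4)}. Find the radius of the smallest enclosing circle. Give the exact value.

3.5

Side lengths²: P_1P_2² = 2, P_1P_3² = 49, P_2P_3² = 37.
Since P_1P_3² = 49 ≥ 37 + 2 = 39, the angle opposite P_1P_3 is not acute, so the smallest enclosing circle has P_1P_3 as diameter.
Centre = midpoint of P_1P_3 = (-4, -0.5), r² = 49/4 = 12.25.
r = √(12.25) = 3.5.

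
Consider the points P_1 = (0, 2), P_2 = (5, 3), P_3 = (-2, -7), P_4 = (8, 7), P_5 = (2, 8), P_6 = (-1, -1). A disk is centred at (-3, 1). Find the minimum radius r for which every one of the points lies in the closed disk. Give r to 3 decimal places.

12.530

The required radius is the distance from (-3, 1) to the farthest point.
Squared distances: 10, 68, 65, 157, 74, 8.
Maximum is 157, attained at P_4.
r = √157 ≈ 12.530.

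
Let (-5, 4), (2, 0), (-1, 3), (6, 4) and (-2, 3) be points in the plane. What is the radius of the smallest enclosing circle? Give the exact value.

5.5

A smallest enclosing disk is always determined by at most three of the input points on its boundary.
The farthest pair is (-5, 4)–(6, 4) with squared distance 121. The circle on this segment as diameter has centre (0.5, 4) and r² = 121/4 = 30.25.
Check (2, 0): distance² to centre = 18.25 ≤ 30.25, so it lies inside.
All remaining points lie in this disk, and no smaller disk contains both endpoints, so this is the minimum enclosing circle.
r = √(30.25) = 5.5.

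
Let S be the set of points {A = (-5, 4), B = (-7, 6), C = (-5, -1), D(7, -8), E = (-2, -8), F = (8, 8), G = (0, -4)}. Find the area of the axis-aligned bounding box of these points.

x ranges over [-7, 8], width 15.
y ranges over [-8, 8], height 16.
Area = 15 × 16 = 240.

240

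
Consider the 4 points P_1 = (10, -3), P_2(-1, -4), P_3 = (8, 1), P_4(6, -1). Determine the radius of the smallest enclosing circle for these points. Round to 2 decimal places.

The minimum enclosing circle of a finite set is fixed by two of the points (as a diameter) or three (as a circumcircle).
The minimum enclosing circle is determined by three boundary points: P_1, P_2, P_3.
Their circumcentre is (103/23, -75/23) with r² = 16165/529.
The farthest remaining point P_4 is at distance² 3929/529 ≤ 16165/529.
r = √(16165/529) ≈ 5.53.

5.53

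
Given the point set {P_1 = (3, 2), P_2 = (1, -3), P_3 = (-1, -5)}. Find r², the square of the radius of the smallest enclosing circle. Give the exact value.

Side lengths²: P_1P_2² = 29, P_1P_3² = 65, P_2P_3² = 8.
Since P_1P_3² = 65 ≥ 29 + 8 = 37, the angle opposite P_1P_3 is not acute, so the smallest enclosing circle has P_1P_3 as diameter.
Centre = midpoint of P_1P_3 = (1, -1.5), r² = 65/4 = 16.25.

16.25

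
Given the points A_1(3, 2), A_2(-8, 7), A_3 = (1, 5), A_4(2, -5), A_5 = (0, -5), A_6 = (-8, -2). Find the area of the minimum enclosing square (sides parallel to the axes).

The bounding box has width 11 and height 12.
An axis-aligned square enclosing the set must have side ≥ max(width, height).
So the minimum side is max(11, 12) = 12.
Area = 12² = 144.

144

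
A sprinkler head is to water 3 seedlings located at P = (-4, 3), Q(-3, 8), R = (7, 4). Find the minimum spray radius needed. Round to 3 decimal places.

Side lengths²: PQ² = 26, PR² = 122, QR² = 116.
Since PR² = 122 < 116 + 26 = 142, the triangle is acute, so the smallest enclosing circle is the circumcircle.
Circumcentre = (38/27, 122/27), r² = 22997/729.
r = √(22997/729) ≈ 5.617.

5.617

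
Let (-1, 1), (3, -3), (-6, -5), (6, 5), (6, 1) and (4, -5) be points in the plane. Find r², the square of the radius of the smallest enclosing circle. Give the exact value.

61

By Welzl's lemma the MEC is supported by two points (diametrically opposite) or three points (on a circumcircle).
The farthest pair is (-6, -5)–(6, 5) with squared distance 244. The circle on this segment as diameter has centre (0, 0) and r² = 244/4 = 61.
Check (-1, 1): distance² to centre = 2 ≤ 61, so it lies inside.
All remaining points lie in this disk, and no smaller disk contains both endpoints, so this is the minimum enclosing circle.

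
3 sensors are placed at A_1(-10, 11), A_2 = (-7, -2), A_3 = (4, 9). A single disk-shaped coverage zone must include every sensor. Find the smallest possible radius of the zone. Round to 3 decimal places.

8.339

Side lengths²: A_1A_2² = 178, A_1A_3² = 200, A_2A_3² = 242.
Since A_2A_3² = 242 < 200 + 178 = 378, the triangle is acute, so the smallest enclosing circle is the circumcircle.
Circumcentre = (-3.625, 5.625), r² = 69.53125.
r = √(69.53125) ≈ 8.339.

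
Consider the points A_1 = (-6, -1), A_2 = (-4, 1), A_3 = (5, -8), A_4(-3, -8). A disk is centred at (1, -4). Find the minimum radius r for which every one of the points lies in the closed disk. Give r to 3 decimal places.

7.616

The required radius is the distance from (1, -4) to the farthest point.
Squared distances: 58, 50, 32, 32.
Maximum is 58, attained at A_1.
r = √58 ≈ 7.616.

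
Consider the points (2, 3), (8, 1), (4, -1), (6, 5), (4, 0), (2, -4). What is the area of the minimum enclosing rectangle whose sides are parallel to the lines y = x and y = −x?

52

In coordinates u = x + y, v = x − y the rectangle is axis-aligned; the map (x,y)→(u,v) scales areas by 2.
u-values: 5, 9, 3, 11, 4, -2; range = 11 − (-2) = 13.
v-values: -1, 7, 5, 1, 4, 6; range = 7 − (-1) = 8.
Area = (13 × 8) / 2 = 52.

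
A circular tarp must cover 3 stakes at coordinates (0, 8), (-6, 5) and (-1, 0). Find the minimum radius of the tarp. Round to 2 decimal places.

Call the three points A, B, C in the order given.
Side lengths²: AB² = 45, AC² = 65, BC² = 50.
Since AC² = 65 < 50 + 45 = 95, the triangle is acute, so the smallest enclosing circle is the circumcircle.
Circumcentre = (-11/6, 25/6), r² = 325/18.
r = √(325/18) ≈ 4.25.

4.25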